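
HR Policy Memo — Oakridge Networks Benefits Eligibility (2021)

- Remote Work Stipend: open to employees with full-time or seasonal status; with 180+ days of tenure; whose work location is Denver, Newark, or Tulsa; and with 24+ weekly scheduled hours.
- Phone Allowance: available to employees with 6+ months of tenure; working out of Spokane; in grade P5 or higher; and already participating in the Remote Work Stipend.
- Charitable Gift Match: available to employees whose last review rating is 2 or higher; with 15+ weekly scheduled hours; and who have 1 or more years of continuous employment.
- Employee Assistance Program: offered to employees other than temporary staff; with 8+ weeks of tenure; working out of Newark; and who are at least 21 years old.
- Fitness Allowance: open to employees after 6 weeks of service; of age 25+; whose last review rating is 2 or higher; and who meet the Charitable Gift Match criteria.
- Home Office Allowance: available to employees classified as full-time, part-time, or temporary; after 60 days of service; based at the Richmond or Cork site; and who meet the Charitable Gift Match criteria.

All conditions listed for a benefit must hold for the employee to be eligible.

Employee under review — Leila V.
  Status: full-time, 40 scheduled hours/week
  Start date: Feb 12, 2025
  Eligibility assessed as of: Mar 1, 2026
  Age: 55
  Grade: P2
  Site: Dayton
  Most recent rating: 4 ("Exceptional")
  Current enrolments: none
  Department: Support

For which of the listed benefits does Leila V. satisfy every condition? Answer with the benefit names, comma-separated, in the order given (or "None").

Service from Feb 12, 2025 to Mar 1, 2026: 382 days.
Remote Work Stipend — status full-time ✓; service 382 days ≥ 180 days ✓; site Dayton ✗ (not Denver, Newark, or Tulsa) → not eligible.
Phone Allowance — service 382 days ≥ 6 months (≈180 days) ✓; site Dayton ✗ (not Spokane) → not eligible.
Charitable Gift Match — rating 4 ≥ 2 ✓; 40 hrs/wk ≥ 15 ✓; service 382 days ≥ 1 year (≈365 days) ✓ → eligible.
Employee Assistance Program — status full-time ✓ (not excluded); service 382 days ≥ 8 weeks (≈56 days) ✓; site Dayton ✗ (not Newark) → not eligible.
Fitness Allowance — service 382 days ≥ 6 weeks (≈42 days) ✓; age 55 ≥ 25 ✓; rating 4 ≥ 2 ✓; eligible for Charitable Gift Match ✓ → eligible.
Home Office Allowance — status full-time ✓; service 382 days ≥ 60 days ✓; site Dayton ✗ (not Richmond or Cork) → not eligible.

Charitable Gift Match, Fitness Allowance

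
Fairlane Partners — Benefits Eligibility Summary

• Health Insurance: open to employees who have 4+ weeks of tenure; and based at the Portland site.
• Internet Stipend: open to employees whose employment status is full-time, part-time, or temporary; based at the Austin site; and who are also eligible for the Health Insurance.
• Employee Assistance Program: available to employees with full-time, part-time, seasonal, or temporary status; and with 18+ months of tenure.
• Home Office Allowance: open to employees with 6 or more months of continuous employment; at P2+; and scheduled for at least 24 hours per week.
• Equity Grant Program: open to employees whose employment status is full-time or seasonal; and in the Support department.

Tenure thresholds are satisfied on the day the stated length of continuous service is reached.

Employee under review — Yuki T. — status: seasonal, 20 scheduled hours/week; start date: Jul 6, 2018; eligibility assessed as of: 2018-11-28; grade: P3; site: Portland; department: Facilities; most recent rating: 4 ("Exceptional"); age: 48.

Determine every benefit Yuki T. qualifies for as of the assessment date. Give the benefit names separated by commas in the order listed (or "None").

Health Insurance

Service from Jul 6, 2018 to 2018-11-28: 145 days.
Health Insurance — service 145 days ≥ 4 weeks (≈28 days) ✓; site Portland ✓ → eligible.
Internet Stipend — status seasonal ✗ (requires full-time, part-time, or temporary) → not eligible.
Employee Assistance Program — status seasonal ✓; service 145 days < 18 months (≈540 days) ✗ → not eligible.
Home Office Allowance — service 145 days < 6 months (≈180 days) ✗ → not eligible.
Equity Grant Program — status seasonal ✓; dept Facilities ✗ → not eligible.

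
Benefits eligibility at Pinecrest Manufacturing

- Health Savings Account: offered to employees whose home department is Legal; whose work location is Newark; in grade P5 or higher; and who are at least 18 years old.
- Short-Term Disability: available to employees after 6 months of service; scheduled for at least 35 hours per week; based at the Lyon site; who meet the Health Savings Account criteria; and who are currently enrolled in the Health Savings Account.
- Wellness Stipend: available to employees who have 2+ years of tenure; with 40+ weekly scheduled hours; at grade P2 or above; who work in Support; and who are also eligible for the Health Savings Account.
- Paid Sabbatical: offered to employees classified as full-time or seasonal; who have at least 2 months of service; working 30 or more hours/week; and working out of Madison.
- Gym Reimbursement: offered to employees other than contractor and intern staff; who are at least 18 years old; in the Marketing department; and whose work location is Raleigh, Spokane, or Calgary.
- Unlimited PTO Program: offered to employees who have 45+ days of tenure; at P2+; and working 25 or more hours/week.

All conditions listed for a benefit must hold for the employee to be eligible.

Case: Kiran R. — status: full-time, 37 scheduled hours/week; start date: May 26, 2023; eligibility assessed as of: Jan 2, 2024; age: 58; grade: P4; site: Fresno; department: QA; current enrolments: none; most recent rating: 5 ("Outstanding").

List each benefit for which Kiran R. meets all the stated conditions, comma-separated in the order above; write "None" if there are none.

Service from May 26, 2023 to Jan 2, 2024: 221 days.
Health Savings Account — dept QA ✗ → not eligible.
Short-Term Disability — service 221 days ≥ 6 months (≈180 days) ✓; 37 hrs/wk ≥ 35 ✓; site Fresno ✗ (not Lyon) → not eligible.
Wellness Stipend — service 221 days < 2 years (≈730 days) ✗ → not eligible.
Paid Sabbatical — status full-time ✓; service 221 days ≥ 2 months (≈60 days) ✓; 37 hrs/wk ≥ 30 ✓; site Fresno ✗ (not Madison) → not eligible.
Gym Reimbursement — status full-time ✓ (not excluded); age 58 ≥ 18 ✓; dept QA ✗ → not eligible.
Unlimited PTO Program — service 221 days ≥ 45 days ✓; grade P4 ≥ P2 ✓; 37 hrs/wk ≥ 25 ✓ → eligible.

Unlimited PTO Program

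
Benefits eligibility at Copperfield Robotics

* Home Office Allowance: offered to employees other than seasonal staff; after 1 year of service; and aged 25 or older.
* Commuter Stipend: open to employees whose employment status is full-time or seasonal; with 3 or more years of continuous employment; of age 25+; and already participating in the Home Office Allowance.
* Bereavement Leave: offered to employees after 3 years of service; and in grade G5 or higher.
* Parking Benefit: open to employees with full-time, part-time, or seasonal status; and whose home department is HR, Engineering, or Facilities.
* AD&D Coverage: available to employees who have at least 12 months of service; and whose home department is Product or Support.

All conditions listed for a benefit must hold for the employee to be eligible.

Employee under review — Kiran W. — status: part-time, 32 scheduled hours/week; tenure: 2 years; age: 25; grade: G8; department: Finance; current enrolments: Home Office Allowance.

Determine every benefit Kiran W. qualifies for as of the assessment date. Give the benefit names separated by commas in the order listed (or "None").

Home Office Allowance

Home Office Allowance — status part-time ✓ (not excluded); service 2 years ≥ 1 year ✓; age 25 ≥ 25 ✓ → eligible.
Commuter Stipend — status part-time ✗ (requires full-time or seasonal) → not eligible.
Bereavement Leave — service 2 years < 3 years ✗ → not eligible.
Parking Benefit — status part-time ✓; dept Finance ✗ → not eligible.
AD&D Coverage — service 2 years ≥ 12 months (≈360 days) ✓; dept Finance ✗ → not eligible.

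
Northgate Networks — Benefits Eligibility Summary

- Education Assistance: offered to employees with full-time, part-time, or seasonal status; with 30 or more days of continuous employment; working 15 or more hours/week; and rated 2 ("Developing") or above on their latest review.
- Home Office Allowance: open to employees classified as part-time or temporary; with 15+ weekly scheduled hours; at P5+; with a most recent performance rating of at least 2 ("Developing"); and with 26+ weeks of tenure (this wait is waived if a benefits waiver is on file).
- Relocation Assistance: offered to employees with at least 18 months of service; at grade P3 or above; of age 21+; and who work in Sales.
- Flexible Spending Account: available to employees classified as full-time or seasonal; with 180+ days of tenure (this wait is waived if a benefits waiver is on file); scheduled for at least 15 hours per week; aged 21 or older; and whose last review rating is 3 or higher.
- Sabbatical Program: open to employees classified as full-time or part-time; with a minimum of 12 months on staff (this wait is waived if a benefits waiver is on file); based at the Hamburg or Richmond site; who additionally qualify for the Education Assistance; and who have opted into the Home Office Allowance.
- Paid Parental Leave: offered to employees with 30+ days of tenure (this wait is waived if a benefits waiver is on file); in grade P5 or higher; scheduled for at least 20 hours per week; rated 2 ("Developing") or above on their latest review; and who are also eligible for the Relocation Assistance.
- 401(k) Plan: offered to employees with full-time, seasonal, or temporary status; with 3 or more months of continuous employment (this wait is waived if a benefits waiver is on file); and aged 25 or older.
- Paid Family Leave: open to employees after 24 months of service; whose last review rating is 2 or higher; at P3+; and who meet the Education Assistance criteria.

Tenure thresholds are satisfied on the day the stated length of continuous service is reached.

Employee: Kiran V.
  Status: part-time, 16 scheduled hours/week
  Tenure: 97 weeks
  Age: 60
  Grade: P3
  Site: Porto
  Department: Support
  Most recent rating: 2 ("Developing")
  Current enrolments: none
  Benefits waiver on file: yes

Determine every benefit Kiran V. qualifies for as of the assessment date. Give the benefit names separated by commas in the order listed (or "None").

Education Assistance

Education Assistance — status part-time ✓; service 97 weeks ≥ 30 days ✓; 16 hrs/wk ≥ 15 ✓; rating 2 ≥ 2 ✓ → eligible.
Home Office Allowance — status part-time ✓; 16 hrs/wk ≥ 15 ✓; grade P3 < P5 ✗ → not eligible.
Relocation Assistance — service 97 weeks ≥ 18 months (≈540 days) ✓; grade P3 ≥ P3 ✓; age 60 ≥ 21 ✓; dept Support ✗ → not eligible.
Flexible Spending Account — status part-time ✗ (requires full-time or seasonal) → not eligible.
Sabbatical Program — status part-time ✓; benefits waiver on file ✓; site Porto ✗ (not Hamburg or Richmond) → not eligible.
Paid Parental Leave — benefits waiver on file ✓; grade P3 < P5 ✗ → not eligible.
401(k) Plan — status part-time ✗ (requires full-time, seasonal, or temporary) → not eligible.
Paid Family Leave — service 97 weeks < 24 months (≈720 days) ✗ → not eligible.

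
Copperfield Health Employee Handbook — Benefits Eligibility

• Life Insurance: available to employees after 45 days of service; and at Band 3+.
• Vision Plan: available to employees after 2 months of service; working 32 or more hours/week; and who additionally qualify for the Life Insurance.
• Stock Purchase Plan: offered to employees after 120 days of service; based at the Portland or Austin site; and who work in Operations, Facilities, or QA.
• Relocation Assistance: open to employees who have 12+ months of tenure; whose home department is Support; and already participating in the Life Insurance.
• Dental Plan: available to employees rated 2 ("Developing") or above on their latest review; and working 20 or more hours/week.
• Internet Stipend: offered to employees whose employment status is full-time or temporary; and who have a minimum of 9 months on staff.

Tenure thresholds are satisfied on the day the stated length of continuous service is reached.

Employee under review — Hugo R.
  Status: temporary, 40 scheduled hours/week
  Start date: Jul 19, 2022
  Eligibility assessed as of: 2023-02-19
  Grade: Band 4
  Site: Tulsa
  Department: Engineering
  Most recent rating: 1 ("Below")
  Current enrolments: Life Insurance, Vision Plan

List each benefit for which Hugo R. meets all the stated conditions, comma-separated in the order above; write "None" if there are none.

Service from Jul 19, 2022 to 2023-02-19: 215 days.
Life Insurance — service 215 days ≥ 45 days ✓; grade Band 4 ≥ Band 3 ✓ → eligible.
Vision Plan — service 215 days ≥ 2 months (≈60 days) ✓; 40 hrs/wk ≥ 32 ✓; eligible for Life Insurance ✓ → eligible.
Stock Purchase Plan — service 215 days ≥ 120 days ✓; site Tulsa ✗ (not Portland or Austin) → not eligible.
Relocation Assistance — service 215 days < 12 months (≈360 days) ✗ → not eligible.
Dental Plan — rating 1 < 2 ✗ → not eligible.
Internet Stipend — status temporary ✓; service 215 days < 9 months (≈270 days) ✗ → not eligible.

Life Insurance, Vision Plan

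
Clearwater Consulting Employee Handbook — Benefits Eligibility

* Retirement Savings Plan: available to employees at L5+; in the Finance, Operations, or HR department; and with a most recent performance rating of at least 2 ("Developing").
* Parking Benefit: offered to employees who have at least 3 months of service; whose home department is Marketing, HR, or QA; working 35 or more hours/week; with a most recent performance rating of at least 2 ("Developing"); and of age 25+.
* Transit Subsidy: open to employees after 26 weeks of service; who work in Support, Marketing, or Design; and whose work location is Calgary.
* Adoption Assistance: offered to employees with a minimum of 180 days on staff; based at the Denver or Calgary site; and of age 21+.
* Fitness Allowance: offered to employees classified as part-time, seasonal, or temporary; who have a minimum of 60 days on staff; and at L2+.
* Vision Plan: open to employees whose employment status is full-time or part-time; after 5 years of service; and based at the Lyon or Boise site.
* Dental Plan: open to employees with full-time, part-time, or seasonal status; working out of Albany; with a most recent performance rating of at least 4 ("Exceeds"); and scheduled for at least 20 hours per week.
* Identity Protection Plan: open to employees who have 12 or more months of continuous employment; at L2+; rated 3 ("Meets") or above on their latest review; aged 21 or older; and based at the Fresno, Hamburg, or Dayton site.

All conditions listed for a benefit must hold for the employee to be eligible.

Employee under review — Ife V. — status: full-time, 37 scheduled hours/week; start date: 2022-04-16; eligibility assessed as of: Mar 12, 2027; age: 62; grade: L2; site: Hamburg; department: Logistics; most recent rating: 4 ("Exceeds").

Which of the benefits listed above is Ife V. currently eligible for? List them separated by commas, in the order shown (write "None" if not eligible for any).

Identity Protection Plan

Service from 2022-04-16 to Mar 12, 2027: 1791 days.
Retirement Savings Plan — grade L2 < L5 ✗ → not eligible.
Parking Benefit — service 1791 days ≥ 3 months (≈90 days) ✓; dept Logistics ✗ → not eligible.
Transit Subsidy — service 1791 days ≥ 26 weeks (≈182 days) ✓; dept Logistics ✗ → not eligible.
Adoption Assistance — service 1791 days ≥ 180 days ✓; site Hamburg ✗ (not Denver or Calgary) → not eligible.
Fitness Allowance — status full-time ✗ (requires part-time, seasonal, or temporary) → not eligible.
Vision Plan — status full-time ✓; service 1791 days < 5 years (≈1825 days) ✗ → not eligible.
Dental Plan — status full-time ✓; site Hamburg ✗ (not Albany) → not eligible.
Identity Protection Plan — service 1791 days ≥ 12 months (≈360 days) ✓; grade L2 ≥ L2 ✓; rating 4 ≥ 3 ✓; age 62 ≥ 21 ✓; site Hamburg ✓ → eligible.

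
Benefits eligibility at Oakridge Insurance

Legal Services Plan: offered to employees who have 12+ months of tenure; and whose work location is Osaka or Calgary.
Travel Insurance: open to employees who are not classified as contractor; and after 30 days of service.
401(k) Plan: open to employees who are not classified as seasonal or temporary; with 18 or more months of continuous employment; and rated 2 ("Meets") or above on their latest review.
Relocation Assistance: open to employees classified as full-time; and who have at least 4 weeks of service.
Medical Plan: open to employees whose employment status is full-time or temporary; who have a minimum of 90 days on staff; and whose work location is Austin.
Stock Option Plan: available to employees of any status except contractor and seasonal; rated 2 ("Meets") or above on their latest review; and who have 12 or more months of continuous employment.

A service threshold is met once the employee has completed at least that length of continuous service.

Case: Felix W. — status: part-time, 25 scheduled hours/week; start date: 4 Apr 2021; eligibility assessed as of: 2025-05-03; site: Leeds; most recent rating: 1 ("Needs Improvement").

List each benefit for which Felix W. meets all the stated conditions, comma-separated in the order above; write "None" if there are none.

Travel Insurance

Service from 4 Apr 2021 to 2025-05-03: 1490 days.
Legal Services Plan — service 1490 days ≥ 12 months (≈360 days) ✓; site Leeds ✗ (not Osaka or Calgary) → not eligible.
Travel Insurance — status part-time ✓ (not excluded); service 1490 days ≥ 30 days ✓ → eligible.
401(k) Plan — status part-time ✓ (not excluded); service 1490 days ≥ 18 months (≈540 days) ✓; rating 1 < 2 ✗ → not eligible.
Relocation Assistance — status part-time ✗ (requires full-time) → not eligible.
Medical Plan — status part-time ✗ (requires full-time or temporary) → not eligible.
Stock Option Plan — status part-time ✓ (not excluded); rating 1 < 2 ✗ → not eligible.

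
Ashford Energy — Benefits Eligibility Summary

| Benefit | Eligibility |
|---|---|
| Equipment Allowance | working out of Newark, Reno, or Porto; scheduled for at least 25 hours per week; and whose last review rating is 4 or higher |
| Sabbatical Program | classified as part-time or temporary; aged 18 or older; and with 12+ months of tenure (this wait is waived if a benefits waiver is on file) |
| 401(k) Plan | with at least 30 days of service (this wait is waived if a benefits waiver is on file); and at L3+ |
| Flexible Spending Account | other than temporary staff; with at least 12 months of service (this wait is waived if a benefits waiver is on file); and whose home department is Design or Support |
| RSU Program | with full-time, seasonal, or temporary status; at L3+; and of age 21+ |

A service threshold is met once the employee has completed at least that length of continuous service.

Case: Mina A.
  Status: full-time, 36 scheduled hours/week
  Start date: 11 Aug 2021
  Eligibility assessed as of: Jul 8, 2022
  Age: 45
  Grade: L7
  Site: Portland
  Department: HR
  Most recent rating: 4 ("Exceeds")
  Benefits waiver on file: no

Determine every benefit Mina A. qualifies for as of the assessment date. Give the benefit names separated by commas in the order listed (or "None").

401(k) Plan, RSU Program

Service from 11 Aug 2021 to Jul 8, 2022: 331 days.
Equipment Allowance — site Portland ✗ (not Newark, Reno, or Porto) → not eligible.
Sabbatical Program — status full-time ✗ (requires part-time or temporary) → not eligible.
401(k) Plan — no waiver, service 331 days ≥ 30 days ✓; grade L7 ≥ L3 ✓ → eligible.
Flexible Spending Account — status full-time ✓ (not excluded); no waiver, service 331 days < 12 months (≈360 days) ✗ → not eligible.
RSU Program — status full-time ✓; grade L7 ≥ L3 ✓; age 45 ≥ 21 ✓ → eligible.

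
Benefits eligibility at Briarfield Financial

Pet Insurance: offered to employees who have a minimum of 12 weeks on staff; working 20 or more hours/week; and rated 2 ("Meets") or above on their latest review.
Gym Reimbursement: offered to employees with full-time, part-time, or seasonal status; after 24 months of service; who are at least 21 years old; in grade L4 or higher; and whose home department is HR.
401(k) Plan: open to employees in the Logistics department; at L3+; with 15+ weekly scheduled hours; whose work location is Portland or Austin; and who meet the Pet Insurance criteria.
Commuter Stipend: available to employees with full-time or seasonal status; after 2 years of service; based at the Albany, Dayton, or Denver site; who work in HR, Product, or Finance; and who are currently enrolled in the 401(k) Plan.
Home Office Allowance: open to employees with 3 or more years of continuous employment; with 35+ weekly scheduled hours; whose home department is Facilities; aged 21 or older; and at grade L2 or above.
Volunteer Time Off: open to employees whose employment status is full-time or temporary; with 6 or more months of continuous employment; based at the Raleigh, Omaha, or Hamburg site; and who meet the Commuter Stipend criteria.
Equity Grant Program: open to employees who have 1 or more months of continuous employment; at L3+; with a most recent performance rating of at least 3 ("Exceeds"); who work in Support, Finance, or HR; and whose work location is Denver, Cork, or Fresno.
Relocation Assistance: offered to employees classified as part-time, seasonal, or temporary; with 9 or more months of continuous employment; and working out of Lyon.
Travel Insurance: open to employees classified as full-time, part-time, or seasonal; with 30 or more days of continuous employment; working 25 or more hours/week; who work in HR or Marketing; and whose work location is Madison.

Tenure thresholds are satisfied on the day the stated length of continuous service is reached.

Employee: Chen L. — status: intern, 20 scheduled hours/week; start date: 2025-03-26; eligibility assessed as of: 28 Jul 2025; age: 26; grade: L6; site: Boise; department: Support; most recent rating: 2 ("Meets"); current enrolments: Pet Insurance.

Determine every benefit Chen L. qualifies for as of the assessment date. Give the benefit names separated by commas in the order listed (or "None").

Pet Insurance

Service from 2025-03-26 to 28 Jul 2025: 124 days.
Pet Insurance — service 124 days ≥ 12 weeks (≈84 days) ✓; 20 hrs/wk ≥ 20 ✓; rating 2 ≥ 2 ✓ → eligible.
Gym Reimbursement — status intern ✗ (requires full-time, part-time, or seasonal) → not eligible.
401(k) Plan — dept Support ✗ → not eligible.
Commuter Stipend — status intern ✗ (requires full-time or seasonal) → not eligible.
Home Office Allowance — service 124 days < 3 years (≈1095 days) ✗ → not eligible.
Volunteer Time Off — status intern ✗ (requires full-time or temporary) → not eligible.
Equity Grant Program — service 124 days ≥ 1 month (≈30 days) ✓; grade L6 ≥ L3 ✓; rating 2 < 3 ✗ → not eligible.
Relocation Assistance — status intern ✗ (requires part-time, seasonal, or temporary) → not eligible.
Travel Insurance — status intern ✗ (requires full-time, part-time, or seasonal) → not eligible.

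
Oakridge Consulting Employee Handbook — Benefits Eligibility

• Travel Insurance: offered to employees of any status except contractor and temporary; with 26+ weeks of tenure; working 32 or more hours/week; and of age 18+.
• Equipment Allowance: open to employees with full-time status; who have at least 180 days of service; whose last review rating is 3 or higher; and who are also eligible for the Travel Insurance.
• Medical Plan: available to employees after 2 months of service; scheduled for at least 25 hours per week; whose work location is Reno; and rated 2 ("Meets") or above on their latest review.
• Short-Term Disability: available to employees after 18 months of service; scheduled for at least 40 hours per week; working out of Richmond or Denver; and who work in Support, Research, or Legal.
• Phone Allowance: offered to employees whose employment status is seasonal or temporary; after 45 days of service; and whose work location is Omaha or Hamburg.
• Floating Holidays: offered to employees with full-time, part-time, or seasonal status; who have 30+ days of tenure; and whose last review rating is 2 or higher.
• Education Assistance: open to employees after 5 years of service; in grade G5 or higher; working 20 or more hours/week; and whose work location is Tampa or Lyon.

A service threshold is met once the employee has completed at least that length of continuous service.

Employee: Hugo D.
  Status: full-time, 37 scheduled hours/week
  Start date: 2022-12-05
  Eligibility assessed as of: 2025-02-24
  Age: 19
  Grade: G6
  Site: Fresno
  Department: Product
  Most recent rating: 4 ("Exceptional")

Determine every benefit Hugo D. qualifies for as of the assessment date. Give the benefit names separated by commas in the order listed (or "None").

Service from 2022-12-05 to 2025-02-24: 812 days.
Travel Insurance — status full-time ✓ (not excluded); service 812 days ≥ 26 weeks (≈182 days) ✓; 37 hrs/wk ≥ 32 ✓; age 19 ≥ 18 ✓ → eligible.
Equipment Allowance — status full-time ✓; service 812 days ≥ 180 days ✓; rating 4 ≥ 3 ✓; eligible for Travel Insurance ✓ → eligible.
Medical Plan — service 812 days ≥ 2 months (≈60 days) ✓; 37 hrs/wk ≥ 25 ✓; site Fresno ✗ (not Reno) → not eligible.
Short-Term Disability — service 812 days ≥ 18 months (≈540 days) ✓; 37 hrs/wk < 40 ✗ → not eligible.
Phone Allowance — status full-time ✗ (requires seasonal or temporary) → not eligible.
Floating Holidays — status full-time ✓; service 812 days ≥ 30 days ✓; rating 4 ≥ 2 ✓ → eligible.
Education Assistance — service 812 days < 5 years (≈1825 days) ✗ → not eligible.

Travel Insurance, Equipment Allowance, Floating Holidays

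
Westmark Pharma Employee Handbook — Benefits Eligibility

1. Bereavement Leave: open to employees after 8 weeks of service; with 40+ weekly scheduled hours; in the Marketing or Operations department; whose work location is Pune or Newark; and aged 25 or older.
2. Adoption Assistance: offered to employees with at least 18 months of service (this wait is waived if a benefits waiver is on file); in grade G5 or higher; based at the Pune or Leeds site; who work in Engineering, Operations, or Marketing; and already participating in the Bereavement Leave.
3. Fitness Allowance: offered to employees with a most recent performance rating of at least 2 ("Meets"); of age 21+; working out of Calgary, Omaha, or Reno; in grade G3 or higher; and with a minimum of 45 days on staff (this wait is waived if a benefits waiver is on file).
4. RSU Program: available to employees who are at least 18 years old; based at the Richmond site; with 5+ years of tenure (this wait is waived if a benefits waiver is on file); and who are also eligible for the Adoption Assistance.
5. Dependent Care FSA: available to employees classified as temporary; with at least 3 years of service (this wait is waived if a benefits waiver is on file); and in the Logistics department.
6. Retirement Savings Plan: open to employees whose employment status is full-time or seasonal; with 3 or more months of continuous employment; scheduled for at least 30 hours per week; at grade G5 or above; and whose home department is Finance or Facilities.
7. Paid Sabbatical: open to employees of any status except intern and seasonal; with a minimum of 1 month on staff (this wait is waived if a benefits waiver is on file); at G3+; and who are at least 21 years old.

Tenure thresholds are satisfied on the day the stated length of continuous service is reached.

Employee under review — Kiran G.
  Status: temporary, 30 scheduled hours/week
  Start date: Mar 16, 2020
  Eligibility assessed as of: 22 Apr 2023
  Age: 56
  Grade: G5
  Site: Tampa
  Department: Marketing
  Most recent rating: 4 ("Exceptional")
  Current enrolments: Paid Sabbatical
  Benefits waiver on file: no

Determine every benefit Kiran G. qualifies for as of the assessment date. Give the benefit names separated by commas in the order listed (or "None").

Paid Sabbatical

Service from Mar 16, 2020 to 22 Apr 2023: 1132 days.
Bereavement Leave — service 1132 days ≥ 8 weeks (≈56 days) ✓; 30 hrs/wk < 40 ✗ → not eligible.
Adoption Assistance — no waiver, service 1132 days ≥ 18 months (≈540 days) ✓; grade G5 ≥ G5 ✓; site Tampa ✗ (not Pune or Leeds) → not eligible.
Fitness Allowance — rating 4 ≥ 2 ✓; age 56 ≥ 21 ✓; site Tampa ✗ (not Calgary, Omaha, or Reno) → not eligible.
RSU Program — age 56 ≥ 18 ✓; site Tampa ✗ (not Richmond) → not eligible.
Dependent Care FSA — status temporary ✓; no waiver, service 1132 days ≥ 3 years (≈1095 days) ✓; dept Marketing ✗ → not eligible.
Retirement Savings Plan — status temporary ✗ (requires full-time or seasonal) → not eligible.
Paid Sabbatical — status temporary ✓ (not excluded); no waiver, service 1132 days ≥ 1 month (≈30 days) ✓; grade G5 ≥ G3 ✓; age 56 ≥ 21 ✓ → eligible.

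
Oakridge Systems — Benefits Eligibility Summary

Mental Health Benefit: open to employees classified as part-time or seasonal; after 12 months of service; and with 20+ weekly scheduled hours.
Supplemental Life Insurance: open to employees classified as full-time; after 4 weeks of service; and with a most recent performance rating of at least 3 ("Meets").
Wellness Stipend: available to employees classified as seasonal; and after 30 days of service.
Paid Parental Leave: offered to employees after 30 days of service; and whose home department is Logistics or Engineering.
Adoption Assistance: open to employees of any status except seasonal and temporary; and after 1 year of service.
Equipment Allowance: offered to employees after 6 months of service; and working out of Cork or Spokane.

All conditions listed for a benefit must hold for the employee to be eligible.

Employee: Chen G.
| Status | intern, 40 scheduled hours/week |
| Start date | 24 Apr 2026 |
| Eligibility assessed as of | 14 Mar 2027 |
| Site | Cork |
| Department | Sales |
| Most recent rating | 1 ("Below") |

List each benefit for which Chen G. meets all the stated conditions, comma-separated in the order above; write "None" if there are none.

Equipment Allowance

Service from 24 Apr 2026 to 14 Mar 2027: 324 days.
Mental Health Benefit — status intern ✗ (requires part-time or seasonal) → not eligible.
Supplemental Life Insurance — status intern ✗ (requires full-time) → not eligible.
Wellness Stipend — status intern ✗ (requires seasonal) → not eligible.
Paid Parental Leave — service 324 days ≥ 30 days ✓; dept Sales ✗ → not eligible.
Adoption Assistance — status intern ✓ (not excluded); service 324 days < 1 year (≈365 days) ✗ → not eligible.
Equipment Allowance — service 324 days ≥ 6 months (≈180 days) ✓; site Cork ✓ → eligible.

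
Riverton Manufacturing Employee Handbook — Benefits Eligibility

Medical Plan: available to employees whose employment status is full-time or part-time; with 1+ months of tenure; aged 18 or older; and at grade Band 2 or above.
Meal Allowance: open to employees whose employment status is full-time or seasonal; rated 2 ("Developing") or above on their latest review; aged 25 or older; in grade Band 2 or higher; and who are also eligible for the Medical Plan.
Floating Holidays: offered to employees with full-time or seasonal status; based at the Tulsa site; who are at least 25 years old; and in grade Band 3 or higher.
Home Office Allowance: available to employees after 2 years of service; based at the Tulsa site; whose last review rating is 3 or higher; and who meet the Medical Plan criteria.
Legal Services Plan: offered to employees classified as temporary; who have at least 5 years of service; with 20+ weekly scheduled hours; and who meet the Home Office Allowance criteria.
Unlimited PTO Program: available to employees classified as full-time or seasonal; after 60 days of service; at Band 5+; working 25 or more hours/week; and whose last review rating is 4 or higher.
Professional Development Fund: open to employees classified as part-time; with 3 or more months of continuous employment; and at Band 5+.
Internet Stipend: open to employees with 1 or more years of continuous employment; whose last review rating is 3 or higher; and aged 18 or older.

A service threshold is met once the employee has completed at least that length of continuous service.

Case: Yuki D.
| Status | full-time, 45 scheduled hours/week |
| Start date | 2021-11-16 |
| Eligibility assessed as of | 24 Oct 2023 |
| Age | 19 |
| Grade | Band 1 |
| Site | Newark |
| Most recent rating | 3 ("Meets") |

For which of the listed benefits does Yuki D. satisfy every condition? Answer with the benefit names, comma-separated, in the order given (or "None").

Service from 2021-11-16 to 24 Oct 2023: 707 days.
Medical Plan — status full-time ✓; service 707 days ≥ 1 month (≈30 days) ✓; age 19 ≥ 18 ✓; grade Band 1 < Band 2 ✗ → not eligible.
Meal Allowance — status full-time ✓; rating 3 ≥ 2 ✓; age 19 < 25 ✗ → not eligible.
Floating Holidays — status full-time ✓; site Newark ✗ (not Tulsa) → not eligible.
Home Office Allowance — service 707 days < 2 years (≈730 days) ✗ → not eligible.
Legal Services Plan — status full-time ✗ (requires temporary) → not eligible.
Unlimited PTO Program — status full-time ✓; service 707 days ≥ 60 days ✓; grade Band 1 < Band 5 ✗ → not eligible.
Professional Development Fund — status full-time ✗ (requires part-time) → not eligible.
Internet Stipend — service 707 days ≥ 1 year (≈365 days) ✓; rating 3 ≥ 3 ✓; age 19 ≥ 18 ✓ → eligible.

Internet Stipend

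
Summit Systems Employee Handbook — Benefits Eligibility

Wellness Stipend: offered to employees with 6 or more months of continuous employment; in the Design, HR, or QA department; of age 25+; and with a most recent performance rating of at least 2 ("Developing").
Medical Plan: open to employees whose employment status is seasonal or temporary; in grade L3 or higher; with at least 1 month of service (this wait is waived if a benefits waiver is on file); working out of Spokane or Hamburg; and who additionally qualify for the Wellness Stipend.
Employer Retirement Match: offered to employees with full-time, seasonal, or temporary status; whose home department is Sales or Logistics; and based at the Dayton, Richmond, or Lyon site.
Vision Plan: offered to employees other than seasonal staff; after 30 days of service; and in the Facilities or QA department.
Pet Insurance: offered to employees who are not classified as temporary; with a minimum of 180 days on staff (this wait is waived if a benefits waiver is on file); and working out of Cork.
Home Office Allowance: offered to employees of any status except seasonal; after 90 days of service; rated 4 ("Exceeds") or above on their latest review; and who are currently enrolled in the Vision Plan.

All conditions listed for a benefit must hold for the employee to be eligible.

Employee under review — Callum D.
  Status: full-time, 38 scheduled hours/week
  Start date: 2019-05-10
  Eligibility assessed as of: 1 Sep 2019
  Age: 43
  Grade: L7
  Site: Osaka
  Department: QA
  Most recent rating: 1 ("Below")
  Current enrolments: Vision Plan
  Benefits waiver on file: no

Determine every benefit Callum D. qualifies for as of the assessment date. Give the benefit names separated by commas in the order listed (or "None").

Service from 2019-05-10 to 1 Sep 2019: 114 days.
Wellness Stipend — service 114 days < 6 months (≈180 days) ✗ → not eligible.
Medical Plan — status full-time ✗ (requires seasonal or temporary) → not eligible.
Employer Retirement Match — status full-time ✓; dept QA ✗ → not eligible.
Vision Plan — status full-time ✓ (not excluded); service 114 days ≥ 30 days ✓; dept QA ✓ → eligible.
Pet Insurance — status full-time ✓ (not excluded); no waiver, service 114 days < 180 days ✗ → not eligible.
Home Office Allowance — status full-time ✓ (not excluded); service 114 days ≥ 90 days ✓; rating 1 < 4 ✗ → not eligible.

Vision Plan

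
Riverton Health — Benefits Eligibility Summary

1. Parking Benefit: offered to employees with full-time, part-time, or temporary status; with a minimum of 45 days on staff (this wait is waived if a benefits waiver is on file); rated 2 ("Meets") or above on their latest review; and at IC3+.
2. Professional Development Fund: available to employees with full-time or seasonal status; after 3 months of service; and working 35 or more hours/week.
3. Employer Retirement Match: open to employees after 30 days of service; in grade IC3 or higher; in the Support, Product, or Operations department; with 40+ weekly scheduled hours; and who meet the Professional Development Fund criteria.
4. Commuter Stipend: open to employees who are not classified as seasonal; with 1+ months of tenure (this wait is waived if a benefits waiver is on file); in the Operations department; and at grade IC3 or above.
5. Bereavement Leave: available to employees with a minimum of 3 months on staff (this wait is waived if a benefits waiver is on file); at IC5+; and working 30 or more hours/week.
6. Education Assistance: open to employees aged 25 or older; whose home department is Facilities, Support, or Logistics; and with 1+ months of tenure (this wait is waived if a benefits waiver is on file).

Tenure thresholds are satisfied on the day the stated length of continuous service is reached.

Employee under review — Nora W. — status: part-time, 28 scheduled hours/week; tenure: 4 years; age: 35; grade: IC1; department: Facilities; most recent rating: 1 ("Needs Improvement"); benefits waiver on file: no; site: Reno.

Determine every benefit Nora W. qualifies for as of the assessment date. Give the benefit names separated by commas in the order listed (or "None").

Education Assistance

Parking Benefit — status part-time ✓; no waiver, service 4 years ≥ 45 days ✓; rating 1 < 2 ✗ → not eligible.
Professional Development Fund — status part-time ✗ (requires full-time or seasonal) → not eligible.
Employer Retirement Match — service 4 years ≥ 30 days ✓; grade IC1 < IC3 ✗ → not eligible.
Commuter Stipend — status part-time ✓ (not excluded); no waiver, service 4 years ≥ 1 month (≈30 days) ✓; dept Facilities ✗ → not eligible.
Bereavement Leave — no waiver, service 4 years ≥ 3 months (≈90 days) ✓; grade IC1 < IC5 ✗ → not eligible.
Education Assistance — age 35 ≥ 25 ✓; dept Facilities ✓; no waiver, service 4 years ≥ 1 month (≈30 days) ✓ → eligible.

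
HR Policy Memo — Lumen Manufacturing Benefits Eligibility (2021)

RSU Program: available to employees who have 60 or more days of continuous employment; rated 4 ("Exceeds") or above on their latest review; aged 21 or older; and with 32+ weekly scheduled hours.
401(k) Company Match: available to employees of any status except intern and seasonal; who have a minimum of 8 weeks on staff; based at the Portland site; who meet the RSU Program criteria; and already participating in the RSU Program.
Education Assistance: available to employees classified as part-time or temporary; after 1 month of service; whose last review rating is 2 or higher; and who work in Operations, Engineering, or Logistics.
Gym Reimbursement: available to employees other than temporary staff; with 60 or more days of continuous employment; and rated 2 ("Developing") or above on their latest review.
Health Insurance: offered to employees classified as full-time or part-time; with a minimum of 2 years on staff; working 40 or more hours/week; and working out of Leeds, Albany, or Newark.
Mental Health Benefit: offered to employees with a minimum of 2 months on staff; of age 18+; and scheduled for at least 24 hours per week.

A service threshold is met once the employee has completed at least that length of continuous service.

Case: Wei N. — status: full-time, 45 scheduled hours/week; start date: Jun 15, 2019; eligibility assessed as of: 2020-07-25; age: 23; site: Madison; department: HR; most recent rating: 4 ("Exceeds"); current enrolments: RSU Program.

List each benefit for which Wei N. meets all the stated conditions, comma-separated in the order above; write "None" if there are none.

Service from Jun 15, 2019 to 2020-07-25: 406 days.
RSU Program — service 406 days ≥ 60 days ✓; rating 4 ≥ 4 ✓; age 23 ≥ 21 ✓; 45 hrs/wk ≥ 32 ✓ → eligible.
401(k) Company Match — status full-time ✓ (not excluded); service 406 days ≥ 8 weeks (≈56 days) ✓; site Madison ✗ (not Portland) → not eligible.
Education Assistance — status full-time ✗ (requires part-time or temporary) → not eligible.
Gym Reimbursement — status full-time ✓ (not excluded); service 406 days ≥ 60 days ✓; rating 4 ≥ 2 ✓ → eligible.
Health Insurance — status full-time ✓; service 406 days < 2 years (≈730 days) ✗ → not eligible.
Mental Health Benefit — service 406 days ≥ 2 months (≈60 days) ✓; age 23 ≥ 18 ✓; 45 hrs/wk ≥ 24 ✓ → eligible.

RSU Program, Gym Reimbursement, Mental Health Benefit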